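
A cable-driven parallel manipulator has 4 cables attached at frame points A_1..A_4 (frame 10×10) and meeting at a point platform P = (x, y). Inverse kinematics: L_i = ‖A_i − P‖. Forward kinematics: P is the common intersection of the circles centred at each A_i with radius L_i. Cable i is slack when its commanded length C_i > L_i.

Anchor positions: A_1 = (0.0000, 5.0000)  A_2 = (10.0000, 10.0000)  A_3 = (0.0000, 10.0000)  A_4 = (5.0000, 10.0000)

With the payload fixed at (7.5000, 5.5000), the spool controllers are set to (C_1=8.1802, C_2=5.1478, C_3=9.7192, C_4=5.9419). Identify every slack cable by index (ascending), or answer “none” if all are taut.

1, 3, 4

i=1: geometric 7.5166 vs commanded 8.1802 ⇒ slack
i=2: geometric 5.1478 vs commanded 5.1478 ⇒ taut
i=3: geometric 8.7464 vs commanded 9.7192 ⇒ slack
i=4: geometric 5.1478 vs commanded 5.9419 ⇒ slack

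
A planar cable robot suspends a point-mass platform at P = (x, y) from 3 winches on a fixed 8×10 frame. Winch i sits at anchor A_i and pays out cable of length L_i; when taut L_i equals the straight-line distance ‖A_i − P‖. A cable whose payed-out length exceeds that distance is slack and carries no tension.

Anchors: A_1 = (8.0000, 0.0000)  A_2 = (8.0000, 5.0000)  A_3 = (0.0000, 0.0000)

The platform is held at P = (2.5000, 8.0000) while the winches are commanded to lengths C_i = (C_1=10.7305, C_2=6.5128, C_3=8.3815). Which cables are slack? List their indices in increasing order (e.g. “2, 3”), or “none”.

i=1: geometric 9.7082 vs commanded 10.7305 ⇒ slack
i=2: geometric 6.2650 vs commanded 6.5128 ⇒ slack
i=3: geometric 8.3815 vs commanded 8.3815 ⇒ taut

1, 2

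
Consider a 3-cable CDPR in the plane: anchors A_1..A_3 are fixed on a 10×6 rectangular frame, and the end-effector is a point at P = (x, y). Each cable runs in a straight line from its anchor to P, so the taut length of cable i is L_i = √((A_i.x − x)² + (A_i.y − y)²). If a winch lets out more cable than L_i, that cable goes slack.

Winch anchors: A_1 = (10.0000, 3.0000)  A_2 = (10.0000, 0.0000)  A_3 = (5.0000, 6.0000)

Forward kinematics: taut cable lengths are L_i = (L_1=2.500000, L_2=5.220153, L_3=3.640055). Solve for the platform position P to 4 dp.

expand ‖A_i−P‖²=L_i² and subtract eq 1 (k_i ≔ ‖A_i‖²−L_i²)
k_1 = 100.0000+9.0000−6.2500 = 102.7500
eq1−eq2 → [0.0000  6.0000]·P = 30.0000
eq1−eq3 → [10.0000  -6.0000]·P = 55.0000
2×2 solve → P = (8.5000, 5.0000)

(8.5000, 5.0000)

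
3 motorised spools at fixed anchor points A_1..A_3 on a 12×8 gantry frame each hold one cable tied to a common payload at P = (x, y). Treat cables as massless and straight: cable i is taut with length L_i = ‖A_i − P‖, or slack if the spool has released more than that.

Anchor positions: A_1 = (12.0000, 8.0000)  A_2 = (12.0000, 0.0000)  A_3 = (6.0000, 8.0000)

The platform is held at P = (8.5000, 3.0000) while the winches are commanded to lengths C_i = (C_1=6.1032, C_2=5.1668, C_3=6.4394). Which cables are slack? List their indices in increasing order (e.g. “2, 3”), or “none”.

cable 1: √((3.5000)²+(5.0000)²)=6.1033, C_1=6.1032: taut
cable 2: √((3.5000)²+(-3.0000)²)=4.6098, C_2=5.1668: slack
cable 3: √((-2.5000)²+(5.0000)²)=5.5902, C_3=6.4394: slack

2, 3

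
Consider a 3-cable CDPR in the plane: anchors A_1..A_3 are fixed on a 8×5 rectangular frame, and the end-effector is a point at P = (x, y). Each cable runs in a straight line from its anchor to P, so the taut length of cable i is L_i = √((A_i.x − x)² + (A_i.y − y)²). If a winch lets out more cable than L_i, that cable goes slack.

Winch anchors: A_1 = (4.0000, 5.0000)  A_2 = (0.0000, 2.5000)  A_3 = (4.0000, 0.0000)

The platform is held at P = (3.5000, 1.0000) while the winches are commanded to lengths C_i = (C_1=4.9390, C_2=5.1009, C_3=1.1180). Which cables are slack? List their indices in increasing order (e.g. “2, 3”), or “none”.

cable 1: L_1 = ‖A_1−P‖ = 4.0311;  C_1 = 4.9390 → slack
cable 2: L_2 = ‖A_2−P‖ = 3.8079;  C_2 = 5.1009 → slack
cable 3: L_3 = ‖A_3−P‖ = 1.1180;  C_3 = 1.1180 → taut

1, 2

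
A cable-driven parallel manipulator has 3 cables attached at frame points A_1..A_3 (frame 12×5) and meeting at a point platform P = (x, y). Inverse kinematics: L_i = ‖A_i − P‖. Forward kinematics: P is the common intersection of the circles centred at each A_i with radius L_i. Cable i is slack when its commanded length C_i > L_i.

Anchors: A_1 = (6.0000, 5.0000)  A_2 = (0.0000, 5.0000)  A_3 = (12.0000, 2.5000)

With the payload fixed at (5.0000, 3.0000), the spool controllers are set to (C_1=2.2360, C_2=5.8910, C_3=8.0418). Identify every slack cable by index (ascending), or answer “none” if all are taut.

cable 1: √((1.0000)²+(2.0000)²)=2.2361, C_1=2.2360: taut
cable 2: √((-5.0000)²+(2.0000)²)=5.3852, C_2=5.8910: slack
cable 3: √((7.0000)²+(-0.5000)²)=7.0178, C_3=8.0418: slack

2, 3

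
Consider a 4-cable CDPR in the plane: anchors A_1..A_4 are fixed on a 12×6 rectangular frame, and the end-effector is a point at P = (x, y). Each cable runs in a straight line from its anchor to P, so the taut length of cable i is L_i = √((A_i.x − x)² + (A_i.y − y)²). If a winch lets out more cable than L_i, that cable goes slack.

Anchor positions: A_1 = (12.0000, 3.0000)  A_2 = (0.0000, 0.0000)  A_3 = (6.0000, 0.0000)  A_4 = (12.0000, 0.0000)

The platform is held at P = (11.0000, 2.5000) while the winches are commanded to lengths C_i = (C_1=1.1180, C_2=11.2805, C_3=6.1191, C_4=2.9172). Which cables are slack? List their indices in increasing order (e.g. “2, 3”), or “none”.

cable 1: L_1 = ‖A_1−P‖ = 1.1180;  C_1 = 1.1180 → taut
cable 2: L_2 = ‖A_2−P‖ = 11.2805;  C_2 = 11.2805 → taut
cable 3: L_3 = ‖A_3−P‖ = 5.5902;  C_3 = 6.1191 → slack
cable 4: L_4 = ‖A_4−P‖ = 2.6926;  C_4 = 2.9172 → slack

3, 4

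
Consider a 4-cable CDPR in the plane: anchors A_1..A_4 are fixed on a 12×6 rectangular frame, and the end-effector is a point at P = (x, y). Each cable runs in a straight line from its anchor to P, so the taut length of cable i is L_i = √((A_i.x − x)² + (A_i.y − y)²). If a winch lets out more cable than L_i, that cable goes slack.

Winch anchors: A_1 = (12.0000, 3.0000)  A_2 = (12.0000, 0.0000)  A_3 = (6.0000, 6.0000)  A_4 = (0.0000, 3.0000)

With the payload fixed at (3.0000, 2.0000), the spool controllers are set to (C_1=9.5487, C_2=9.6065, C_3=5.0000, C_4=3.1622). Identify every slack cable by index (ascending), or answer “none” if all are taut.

1, 2

cable 1: √((9.0000)²+(1.0000)²)=9.0554, C_1=9.5487: slack
cable 2: √((9.0000)²+(-2.0000)²)=9.2195, C_2=9.6065: slack
cable 3: √((3.0000)²+(4.0000)²)=5.0000, C_3=5.0000: taut
cable 4: √((-3.0000)²+(1.0000)²)=3.1623, C_4=3.1622: taut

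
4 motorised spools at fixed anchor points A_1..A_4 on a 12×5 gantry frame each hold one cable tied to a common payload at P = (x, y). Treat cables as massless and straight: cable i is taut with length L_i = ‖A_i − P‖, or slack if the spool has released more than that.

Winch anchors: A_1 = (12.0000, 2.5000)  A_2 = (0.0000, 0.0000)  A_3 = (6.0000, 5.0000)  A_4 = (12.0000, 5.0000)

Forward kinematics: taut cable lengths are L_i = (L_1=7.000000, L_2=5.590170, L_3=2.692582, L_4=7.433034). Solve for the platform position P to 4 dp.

(5.0000, 2.5000)

expand ‖A_i−P‖²=L_i² and subtract eq 1 (k_i ≔ ‖A_i‖²−L_i²)
k_1 = 144.0000+6.2500−49.0000 = 101.2500
eq1−eq2 → [24.0000  5.0000]·P = 132.5000
eq1−eq3 → [12.0000  -5.0000]·P = 47.5000
eq1−eq4 → [0.0000  -5.0000]·P = -12.5000
2×2 solve → P = (5.0000, 2.5000)
check cable 4: ‖A_4−P‖² = 55.2500 ≈ L_4² = 55.2500 ✓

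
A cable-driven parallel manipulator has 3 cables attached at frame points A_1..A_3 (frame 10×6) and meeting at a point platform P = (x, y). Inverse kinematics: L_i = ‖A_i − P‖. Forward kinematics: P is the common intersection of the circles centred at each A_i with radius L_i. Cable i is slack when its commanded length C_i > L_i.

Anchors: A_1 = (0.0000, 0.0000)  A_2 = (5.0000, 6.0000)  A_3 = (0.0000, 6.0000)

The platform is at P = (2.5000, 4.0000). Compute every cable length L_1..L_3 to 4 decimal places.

(4.7170, 3.2016, 3.2016)

L_1: Δ = A_1−P = (-2.5000, -4.0000) → ‖Δ‖ = √22.2500 = 4.7170
L_2: Δ = A_2−P = (2.5000, 2.0000) → ‖Δ‖ = √10.2500 = 3.2016
L_3: Δ = A_3−P = (-2.5000, 2.0000) → ‖Δ‖ = √10.2500 = 3.2016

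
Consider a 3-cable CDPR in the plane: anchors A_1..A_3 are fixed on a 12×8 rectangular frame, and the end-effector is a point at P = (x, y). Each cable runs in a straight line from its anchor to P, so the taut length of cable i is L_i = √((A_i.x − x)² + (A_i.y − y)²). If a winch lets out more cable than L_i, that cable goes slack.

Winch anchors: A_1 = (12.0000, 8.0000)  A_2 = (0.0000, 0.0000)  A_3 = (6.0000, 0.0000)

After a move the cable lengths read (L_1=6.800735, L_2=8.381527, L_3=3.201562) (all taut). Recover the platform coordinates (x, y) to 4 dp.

(8.0000, 2.5000)

each cable: (A_i−P)·(A_i−P) = L_i²; let k_i = ‖A_i‖²−L_i²
k_1 = 144.0000+64.0000−46.2500 = 161.7500
row 1: 24.0000x + 16.0000y = 232.0000  (k_2=-70.2500)
row 2: 12.0000x + 16.0000y = 136.0000  (k_3=25.7500)
Cramer on rows 1–2 → x = 8.0000, y = 2.5000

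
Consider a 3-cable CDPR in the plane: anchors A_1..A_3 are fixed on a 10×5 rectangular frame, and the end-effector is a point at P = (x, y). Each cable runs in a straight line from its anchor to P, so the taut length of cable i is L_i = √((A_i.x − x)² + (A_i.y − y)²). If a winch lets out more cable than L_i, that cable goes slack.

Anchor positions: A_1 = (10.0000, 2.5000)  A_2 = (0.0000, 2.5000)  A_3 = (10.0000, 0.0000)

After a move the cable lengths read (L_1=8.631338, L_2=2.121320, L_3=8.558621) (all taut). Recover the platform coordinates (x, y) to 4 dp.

circle eqns → linear via eq_j − eq_1; set c_j = A_j·A_j − L_j²
c_1 = 100.0000+6.2500−74.5000 = 31.7500
20.0000·x + 0.0000·y = c_1−c_2 = 30.0000
0.0000·x + 5.0000·y = c_1−c_3 = 5.0000
solve first two rows → x=1.5000, y=1.0000

(1.5000, 1.0000)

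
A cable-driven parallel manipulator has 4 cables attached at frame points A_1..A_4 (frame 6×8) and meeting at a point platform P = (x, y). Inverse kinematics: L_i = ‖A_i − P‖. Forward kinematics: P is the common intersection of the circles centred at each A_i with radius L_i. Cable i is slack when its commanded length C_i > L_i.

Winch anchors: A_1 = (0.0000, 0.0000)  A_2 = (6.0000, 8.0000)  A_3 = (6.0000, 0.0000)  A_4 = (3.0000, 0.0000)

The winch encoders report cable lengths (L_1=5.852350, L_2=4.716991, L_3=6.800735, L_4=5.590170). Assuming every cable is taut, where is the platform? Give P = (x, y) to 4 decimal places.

(2.0000, 5.5000)

circle eqns → linear via eq_j − eq_1; set c_j = A_j·A_j − L_j²
c_1 = 0.0000+0.0000−34.2500 = -34.2500
-12.0000·x − 16.0000·y = c_1−c_2 = -112.0000
-12.0000·x + 0.0000·y = c_1−c_3 = -24.0000
-6.0000·x + 0.0000·y = c_1−c_4 = -12.0000
solve first two rows → x=2.0000, y=5.5000
check cable 4: ‖A_4−P‖² = 31.2500 ≈ L_4² = 31.2500 ✓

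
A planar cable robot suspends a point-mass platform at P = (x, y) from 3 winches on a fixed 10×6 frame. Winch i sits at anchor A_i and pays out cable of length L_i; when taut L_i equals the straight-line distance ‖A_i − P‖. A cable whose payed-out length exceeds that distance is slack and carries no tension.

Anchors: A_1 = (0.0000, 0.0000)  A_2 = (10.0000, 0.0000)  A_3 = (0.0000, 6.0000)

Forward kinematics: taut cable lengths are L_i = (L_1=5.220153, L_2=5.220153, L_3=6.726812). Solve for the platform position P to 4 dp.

(5.0000, 1.5000)

expand ‖A_i−P‖²=L_i² and subtract eq 1 (k_i ≔ ‖A_i‖²−L_i²)
k_1 = 0.0000+0.0000−27.2500 = -27.2500
eq1−eq2 → [-20.0000  0.0000]·P = -100.0000
eq1−eq3 → [0.0000  -12.0000]·P = -18.0000
2×2 solve → P = (5.0000, 1.5000)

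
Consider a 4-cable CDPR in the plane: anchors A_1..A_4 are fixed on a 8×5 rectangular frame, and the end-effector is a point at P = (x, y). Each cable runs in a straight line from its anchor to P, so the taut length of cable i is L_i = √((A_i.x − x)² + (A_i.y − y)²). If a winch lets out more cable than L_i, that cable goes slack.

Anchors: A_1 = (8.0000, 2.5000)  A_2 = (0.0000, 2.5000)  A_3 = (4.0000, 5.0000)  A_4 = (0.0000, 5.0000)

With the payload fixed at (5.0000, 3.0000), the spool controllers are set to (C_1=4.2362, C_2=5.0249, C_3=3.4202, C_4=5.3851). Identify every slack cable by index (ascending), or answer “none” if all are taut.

i=1: geometric 3.0414 vs commanded 4.2362 ⇒ slack
i=2: geometric 5.0249 vs commanded 5.0249 ⇒ taut
i=3: geometric 2.2361 vs commanded 3.4202 ⇒ slack
i=4: geometric 5.3852 vs commanded 5.3851 ⇒ taut

1, 3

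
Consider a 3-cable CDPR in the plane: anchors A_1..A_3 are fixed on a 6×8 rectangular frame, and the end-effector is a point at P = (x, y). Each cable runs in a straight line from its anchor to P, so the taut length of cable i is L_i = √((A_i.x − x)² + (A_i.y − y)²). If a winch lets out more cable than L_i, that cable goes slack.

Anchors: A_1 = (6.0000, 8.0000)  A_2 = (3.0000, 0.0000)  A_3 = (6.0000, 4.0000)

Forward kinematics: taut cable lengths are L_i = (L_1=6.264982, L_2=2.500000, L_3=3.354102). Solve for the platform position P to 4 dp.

(3.0000, 2.5000)

circle eqns → linear via eq_j − eq_1; set k_j = A_j·A_j − L_j²
k_1 = 36.0000+64.0000−39.2500 = 60.7500
6.0000·x + 16.0000·y = k_1−k_2 = 58.0000
0.0000·x + 8.0000·y = k_1−k_3 = 20.0000
solve first two rows → x=3.0000, y=2.5000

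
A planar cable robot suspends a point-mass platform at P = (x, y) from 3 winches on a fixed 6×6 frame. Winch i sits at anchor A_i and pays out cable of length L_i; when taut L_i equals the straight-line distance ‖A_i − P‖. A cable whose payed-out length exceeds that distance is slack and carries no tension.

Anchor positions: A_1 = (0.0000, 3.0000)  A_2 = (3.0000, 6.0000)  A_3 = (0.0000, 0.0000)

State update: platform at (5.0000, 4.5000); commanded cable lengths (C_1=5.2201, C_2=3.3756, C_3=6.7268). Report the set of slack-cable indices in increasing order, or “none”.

i=1: geometric 5.2202 vs commanded 5.2201 ⇒ taut
i=2: geometric 2.5000 vs commanded 3.3756 ⇒ slack
i=3: geometric 6.7268 vs commanded 6.7268 ⇒ taut

2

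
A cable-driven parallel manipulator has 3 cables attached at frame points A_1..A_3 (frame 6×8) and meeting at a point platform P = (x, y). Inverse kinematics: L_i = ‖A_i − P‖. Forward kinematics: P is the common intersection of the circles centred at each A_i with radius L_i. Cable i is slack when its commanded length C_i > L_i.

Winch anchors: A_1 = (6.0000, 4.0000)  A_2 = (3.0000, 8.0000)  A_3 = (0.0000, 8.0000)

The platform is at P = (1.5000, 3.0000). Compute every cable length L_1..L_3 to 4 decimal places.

L_1 = √((6.0000−1.5000)² + (4.0000−3.0000)²) = 4.6098
L_2 = √((3.0000−1.5000)² + (8.0000−3.0000)²) = 5.2202
L_3 = √((0.0000−1.5000)² + (8.0000−3.0000)²) = 5.2202

(4.6098, 5.2202, 5.2202)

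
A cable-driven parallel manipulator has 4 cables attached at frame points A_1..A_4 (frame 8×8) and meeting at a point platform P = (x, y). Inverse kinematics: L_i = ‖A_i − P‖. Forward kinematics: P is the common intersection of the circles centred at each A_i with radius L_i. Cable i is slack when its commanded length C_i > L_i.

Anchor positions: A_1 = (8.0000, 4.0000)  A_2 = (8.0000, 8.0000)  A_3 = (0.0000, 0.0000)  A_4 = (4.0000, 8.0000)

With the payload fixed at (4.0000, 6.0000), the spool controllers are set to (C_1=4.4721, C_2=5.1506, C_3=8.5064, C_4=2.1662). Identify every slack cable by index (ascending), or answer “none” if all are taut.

cable 1: √((4.0000)²+(-2.0000)²)=4.4721, C_1=4.4721: taut
cable 2: √((4.0000)²+(2.0000)²)=4.4721, C_2=5.1506: slack
cable 3: √((-4.0000)²+(-6.0000)²)=7.2111, C_3=8.5064: slack
cable 4: √((0.0000)²+(2.0000)²)=2.0000, C_4=2.1662: slack

2, 3, 4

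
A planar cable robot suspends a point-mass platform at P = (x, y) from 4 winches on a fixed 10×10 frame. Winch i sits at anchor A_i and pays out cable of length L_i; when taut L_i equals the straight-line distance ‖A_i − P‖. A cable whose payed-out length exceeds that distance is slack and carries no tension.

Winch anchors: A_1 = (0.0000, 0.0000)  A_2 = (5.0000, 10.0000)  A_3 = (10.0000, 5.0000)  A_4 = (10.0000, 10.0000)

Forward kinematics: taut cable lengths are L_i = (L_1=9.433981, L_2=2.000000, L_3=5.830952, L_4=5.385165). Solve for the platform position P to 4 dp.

circle eqns → linear via eq_j − eq_1; set c_j = A_j·A_j − L_j²
c_1 = 0.0000+0.0000−89.0000 = -89.0000
-10.0000·x − 20.0000·y = c_1−c_2 = -210.0000
-20.0000·x − 10.0000·y = c_1−c_3 = -180.0000
-20.0000·x − 20.0000·y = c_1−c_4 = -260.0000
solve first two rows → x=5.0000, y=8.0000
check cable 4: ‖A_4−P‖² = 29.0000 ≈ L_4² = 29.0000 ✓

(5.0000, 8.0000)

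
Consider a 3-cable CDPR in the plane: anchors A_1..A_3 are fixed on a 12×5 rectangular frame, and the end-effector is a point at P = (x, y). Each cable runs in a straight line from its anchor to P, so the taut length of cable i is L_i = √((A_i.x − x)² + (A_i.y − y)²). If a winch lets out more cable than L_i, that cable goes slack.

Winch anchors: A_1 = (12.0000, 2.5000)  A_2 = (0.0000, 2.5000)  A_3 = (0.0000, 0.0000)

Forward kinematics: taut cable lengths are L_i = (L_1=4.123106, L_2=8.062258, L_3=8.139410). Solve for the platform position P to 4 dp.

(8.0000, 1.5000)

circle eqns → linear via eq_j − eq_1; set k_j = A_j·A_j − L_j²
k_1 = 144.0000+6.2500−17.0000 = 133.2500
24.0000·x + 0.0000·y = k_1−k_2 = 192.0000
24.0000·x + 5.0000·y = k_1−k_3 = 199.5000
solve first two rows → x=8.0000, y=1.5000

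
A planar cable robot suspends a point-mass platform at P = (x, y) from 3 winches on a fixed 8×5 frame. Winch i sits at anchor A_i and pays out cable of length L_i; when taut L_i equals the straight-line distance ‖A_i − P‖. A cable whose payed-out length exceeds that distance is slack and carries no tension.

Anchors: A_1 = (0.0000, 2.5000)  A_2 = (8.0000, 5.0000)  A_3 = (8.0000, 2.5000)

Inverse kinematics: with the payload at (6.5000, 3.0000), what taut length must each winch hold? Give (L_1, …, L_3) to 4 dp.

cable 1: Δx=-6.5000, Δy=-0.5000; L_1 = √(Δx²+Δy²) = 6.5192
cable 2: Δx=1.5000, Δy=2.0000; L_2 = √(Δx²+Δy²) = 2.5000
cable 3: Δx=1.5000, Δy=-0.5000; L_3 = √(Δx²+Δy²) = 1.5811

(6.5192, 2.5000, 1.5811)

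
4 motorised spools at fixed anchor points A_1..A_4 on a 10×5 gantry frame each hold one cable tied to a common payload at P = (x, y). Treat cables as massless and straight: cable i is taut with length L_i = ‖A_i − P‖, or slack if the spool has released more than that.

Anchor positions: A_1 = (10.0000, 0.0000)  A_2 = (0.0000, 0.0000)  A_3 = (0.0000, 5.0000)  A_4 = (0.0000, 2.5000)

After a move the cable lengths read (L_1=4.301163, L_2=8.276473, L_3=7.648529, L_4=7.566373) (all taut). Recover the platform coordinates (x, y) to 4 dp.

(7.5000, 3.5000)

circle eqns → linear via eq_j − eq_1; set q_j = A_j·A_j − L_j²
q_1 = 100.0000+0.0000−18.5000 = 81.5000
20.0000·x + 0.0000·y = q_1−q_2 = 150.0000
20.0000·x − 10.0000·y = q_1−q_3 = 115.0000
20.0000·x − 5.0000·y = q_1−q_4 = 132.5000
solve first two rows → x=7.5000, y=3.5000
check cable 4: ‖A_4−P‖² = 57.2500 ≈ L_4² = 57.2500 ✓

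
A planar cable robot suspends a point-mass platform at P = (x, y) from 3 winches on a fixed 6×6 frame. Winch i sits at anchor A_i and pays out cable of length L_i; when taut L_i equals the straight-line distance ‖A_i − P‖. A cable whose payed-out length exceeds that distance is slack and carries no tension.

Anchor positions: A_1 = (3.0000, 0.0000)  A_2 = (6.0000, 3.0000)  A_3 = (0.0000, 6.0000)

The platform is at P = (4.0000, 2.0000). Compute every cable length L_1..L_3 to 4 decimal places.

L_1: Δ = A_1−P = (-1.0000, -2.0000) → ‖Δ‖ = √5.0000 = 2.2361
L_2: Δ = A_2−P = (2.0000, 1.0000) → ‖Δ‖ = √5.0000 = 2.2361
L_3: Δ = A_3−P = (-4.0000, 4.0000) → ‖Δ‖ = √32.0000 = 5.6569

(2.2361, 2.2361, 5.6569)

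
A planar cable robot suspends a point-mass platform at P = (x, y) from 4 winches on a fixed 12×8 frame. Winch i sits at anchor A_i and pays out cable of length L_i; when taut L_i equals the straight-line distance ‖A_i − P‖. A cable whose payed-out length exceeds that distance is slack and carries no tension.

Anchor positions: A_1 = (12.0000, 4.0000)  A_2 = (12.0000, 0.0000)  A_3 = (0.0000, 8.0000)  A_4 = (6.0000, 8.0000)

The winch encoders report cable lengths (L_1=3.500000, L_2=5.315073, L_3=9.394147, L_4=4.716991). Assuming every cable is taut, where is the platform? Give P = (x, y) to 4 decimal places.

(8.5000, 4.0000)

each cable: (A_i−P)·(A_i−P) = L_i²; let q_i = ‖A_i‖²−L_i²
q_1 = 144.0000+16.0000−12.2500 = 147.7500
row 1: 0.0000x + 8.0000y = 32.0000  (q_2=115.7500)
row 2: 24.0000x − 8.0000y = 172.0000  (q_3=-24.2500)
row 3: 12.0000x − 8.0000y = 70.0000  (q_4=77.7500)
Cramer on rows 1–2 → x = 8.5000, y = 4.0000
check cable 4: ‖A_4−P‖² = 22.2500 ≈ L_4² = 22.2500 ✓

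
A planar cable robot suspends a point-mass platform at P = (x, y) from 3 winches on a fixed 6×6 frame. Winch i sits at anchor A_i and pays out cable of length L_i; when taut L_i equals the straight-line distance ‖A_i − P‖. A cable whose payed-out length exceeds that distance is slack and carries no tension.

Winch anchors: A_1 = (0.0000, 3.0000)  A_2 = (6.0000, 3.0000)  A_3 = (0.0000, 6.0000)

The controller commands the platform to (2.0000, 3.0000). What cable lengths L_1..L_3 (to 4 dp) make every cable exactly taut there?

(2.0000, 4.0000, 3.6056)

cable 1: Δx=-2.0000, Δy=0.0000; L_1 = √(Δx²+Δy²) = 2.0000
cable 2: Δx=4.0000, Δy=0.0000; L_2 = √(Δx²+Δy²) = 4.0000
cable 3: Δx=-2.0000, Δy=3.0000; L_3 = √(Δx²+Δy²) = 3.6056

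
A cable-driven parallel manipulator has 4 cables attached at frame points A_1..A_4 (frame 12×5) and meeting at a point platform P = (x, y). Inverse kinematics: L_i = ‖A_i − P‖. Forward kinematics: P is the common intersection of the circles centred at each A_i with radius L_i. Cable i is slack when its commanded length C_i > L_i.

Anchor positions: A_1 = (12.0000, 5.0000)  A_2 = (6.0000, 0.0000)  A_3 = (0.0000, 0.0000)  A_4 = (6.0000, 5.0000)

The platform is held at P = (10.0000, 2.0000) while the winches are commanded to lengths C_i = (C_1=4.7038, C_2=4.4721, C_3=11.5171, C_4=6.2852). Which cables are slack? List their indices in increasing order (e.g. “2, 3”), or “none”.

cable 1: L_1 = ‖A_1−P‖ = 3.6056;  C_1 = 4.7038 → slack
cable 2: L_2 = ‖A_2−P‖ = 4.4721;  C_2 = 4.4721 → taut
cable 3: L_3 = ‖A_3−P‖ = 10.1980;  C_3 = 11.5171 → slack
cable 4: L_4 = ‖A_4−P‖ = 5.0000;  C_4 = 6.2852 → slack

1, 3, 4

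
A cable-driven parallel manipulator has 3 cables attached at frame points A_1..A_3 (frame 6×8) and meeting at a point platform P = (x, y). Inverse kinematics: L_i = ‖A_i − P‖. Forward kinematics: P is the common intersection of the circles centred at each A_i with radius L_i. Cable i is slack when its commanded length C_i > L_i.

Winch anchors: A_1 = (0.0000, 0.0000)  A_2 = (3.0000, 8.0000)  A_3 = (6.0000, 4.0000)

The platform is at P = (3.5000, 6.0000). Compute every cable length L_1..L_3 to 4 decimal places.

L_1: Δ = A_1−P = (-3.5000, -6.0000) → ‖Δ‖ = √48.2500 = 6.9462
L_2: Δ = A_2−P = (-0.5000, 2.0000) → ‖Δ‖ = √4.2500 = 2.0616
L_3: Δ = A_3−P = (2.5000, -2.0000) → ‖Δ‖ = √10.2500 = 3.2016

(6.9462, 2.0616, 3.2016)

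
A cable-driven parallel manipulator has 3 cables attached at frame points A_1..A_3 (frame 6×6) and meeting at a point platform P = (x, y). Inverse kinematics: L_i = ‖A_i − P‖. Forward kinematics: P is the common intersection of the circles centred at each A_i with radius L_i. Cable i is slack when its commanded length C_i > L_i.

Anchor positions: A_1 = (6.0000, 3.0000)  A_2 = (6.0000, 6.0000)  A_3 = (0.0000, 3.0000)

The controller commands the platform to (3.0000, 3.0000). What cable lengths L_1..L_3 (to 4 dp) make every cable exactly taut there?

(3.0000, 4.2426, 3.0000)

L_1 = √((6.0000−3.0000)² + (3.0000−3.0000)²) = 3.0000
L_2 = √((6.0000−3.0000)² + (6.0000−3.0000)²) = 4.2426
L_3 = √((0.0000−3.0000)² + (3.0000−3.0000)²) = 3.0000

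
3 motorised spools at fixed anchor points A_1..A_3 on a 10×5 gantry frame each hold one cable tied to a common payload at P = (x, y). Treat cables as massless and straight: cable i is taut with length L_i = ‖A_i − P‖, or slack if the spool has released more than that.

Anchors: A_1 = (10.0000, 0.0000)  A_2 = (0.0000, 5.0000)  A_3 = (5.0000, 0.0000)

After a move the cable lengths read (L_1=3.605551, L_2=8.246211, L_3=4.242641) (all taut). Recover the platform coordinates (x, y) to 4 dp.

expand ‖A_i−P‖²=L_i² and subtract eq 1 (k_i ≔ ‖A_i‖²−L_i²)
k_1 = 100.0000+0.0000−13.0000 = 87.0000
eq1−eq2 → [20.0000  -10.0000]·P = 130.0000
eq1−eq3 → [10.0000  0.0000]·P = 80.0000
2×2 solve → P = (8.0000, 3.0000)

(8.0000, 3.0000)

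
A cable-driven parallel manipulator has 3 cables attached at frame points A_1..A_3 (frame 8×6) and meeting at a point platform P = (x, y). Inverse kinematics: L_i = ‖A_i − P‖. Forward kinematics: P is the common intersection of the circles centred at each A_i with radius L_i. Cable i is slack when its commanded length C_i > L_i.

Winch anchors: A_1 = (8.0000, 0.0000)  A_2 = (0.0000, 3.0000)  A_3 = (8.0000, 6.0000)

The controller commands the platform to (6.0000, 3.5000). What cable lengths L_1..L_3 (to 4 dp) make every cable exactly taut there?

(4.0311, 6.0208, 3.2016)

L_1 = √((8.0000−6.0000)² + (0.0000−3.5000)²) = 4.0311
L_2 = √((0.0000−6.0000)² + (3.0000−3.5000)²) = 6.0208
L_3 = √((8.0000−6.0000)² + (6.0000−3.5000)²) = 3.2016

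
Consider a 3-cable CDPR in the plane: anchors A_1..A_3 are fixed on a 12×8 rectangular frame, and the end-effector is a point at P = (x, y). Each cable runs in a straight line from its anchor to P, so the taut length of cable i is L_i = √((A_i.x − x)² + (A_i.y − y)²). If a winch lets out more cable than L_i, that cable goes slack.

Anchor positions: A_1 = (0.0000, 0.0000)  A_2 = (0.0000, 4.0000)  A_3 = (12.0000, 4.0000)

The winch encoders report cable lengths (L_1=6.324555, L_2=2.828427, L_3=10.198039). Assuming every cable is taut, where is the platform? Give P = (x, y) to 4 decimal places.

(2.0000, 6.0000)

each cable: (A_i−P)·(A_i−P) = L_i²; let k_i = ‖A_i‖²−L_i²
k_1 = 0.0000+0.0000−40.0000 = -40.0000
row 1: 0.0000x − 8.0000y = -48.0000  (k_2=8.0000)
row 2: -24.0000x − 8.0000y = -96.0000  (k_3=56.0000)
Cramer on rows 1–2 → x = 2.0000, y = 6.0000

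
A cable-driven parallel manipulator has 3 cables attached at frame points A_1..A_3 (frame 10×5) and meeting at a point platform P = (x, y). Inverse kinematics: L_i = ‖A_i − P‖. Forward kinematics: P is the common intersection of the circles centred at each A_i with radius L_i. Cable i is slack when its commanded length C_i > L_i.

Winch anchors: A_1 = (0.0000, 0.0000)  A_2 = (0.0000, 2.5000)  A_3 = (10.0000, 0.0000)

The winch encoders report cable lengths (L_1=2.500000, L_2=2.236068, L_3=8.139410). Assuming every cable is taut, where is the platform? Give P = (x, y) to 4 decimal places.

(2.0000, 1.5000)

circle eqns → linear via eq_j − eq_1; set k_j = A_j·A_j − L_j²
k_1 = 0.0000+0.0000−6.2500 = -6.2500
0.0000·x − 5.0000·y = k_1−k_2 = -7.5000
-20.0000·x + 0.0000·y = k_1−k_3 = -40.0000
solve first two rows → x=2.0000, y=1.5000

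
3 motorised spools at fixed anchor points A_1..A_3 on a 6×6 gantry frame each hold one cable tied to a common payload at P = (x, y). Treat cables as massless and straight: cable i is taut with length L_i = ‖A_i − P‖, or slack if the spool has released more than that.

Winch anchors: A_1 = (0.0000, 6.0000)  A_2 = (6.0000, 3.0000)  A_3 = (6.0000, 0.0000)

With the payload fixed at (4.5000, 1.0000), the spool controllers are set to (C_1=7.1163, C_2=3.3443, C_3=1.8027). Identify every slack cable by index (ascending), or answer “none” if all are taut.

1, 2

cable 1: L_1 = ‖A_1−P‖ = 6.7268;  C_1 = 7.1163 → slack
cable 2: L_2 = ‖A_2−P‖ = 2.5000;  C_2 = 3.3443 → slack
cable 3: L_3 = ‖A_3−P‖ = 1.8028;  C_3 = 1.8027 → taut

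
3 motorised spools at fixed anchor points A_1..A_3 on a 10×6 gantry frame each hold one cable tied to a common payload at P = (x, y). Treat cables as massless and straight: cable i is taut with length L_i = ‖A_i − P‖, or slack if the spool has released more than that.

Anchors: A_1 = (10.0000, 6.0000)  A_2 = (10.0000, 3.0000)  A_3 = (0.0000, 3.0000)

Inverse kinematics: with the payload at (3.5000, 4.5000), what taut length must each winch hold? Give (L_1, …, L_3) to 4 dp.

cable 1: Δx=6.5000, Δy=1.5000; L_1 = √(Δx²+Δy²) = 6.6708
cable 2: Δx=6.5000, Δy=-1.5000; L_2 = √(Δx²+Δy²) = 6.6708
cable 3: Δx=-3.5000, Δy=-1.5000; L_3 = √(Δx²+Δy²) = 3.8079

(6.6708, 6.6708, 3.8079)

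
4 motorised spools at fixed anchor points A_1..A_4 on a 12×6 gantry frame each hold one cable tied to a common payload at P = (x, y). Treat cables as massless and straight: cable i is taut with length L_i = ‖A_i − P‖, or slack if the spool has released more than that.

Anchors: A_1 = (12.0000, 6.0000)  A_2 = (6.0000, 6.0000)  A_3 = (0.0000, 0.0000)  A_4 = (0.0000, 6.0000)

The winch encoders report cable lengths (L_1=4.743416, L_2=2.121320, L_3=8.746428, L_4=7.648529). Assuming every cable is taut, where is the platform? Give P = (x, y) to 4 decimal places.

(7.5000, 4.5000)

circle eqns → linear via eq_j − eq_1; set k_j = A_j·A_j − L_j²
k_1 = 144.0000+36.0000−22.5000 = 157.5000
12.0000·x + 0.0000·y = k_1−k_2 = 90.0000
24.0000·x + 12.0000·y = k_1−k_3 = 234.0000
24.0000·x + 0.0000·y = k_1−k_4 = 180.0000
solve first two rows → x=7.5000, y=4.5000
check cable 4: ‖A_4−P‖² = 58.5000 ≈ L_4² = 58.5000 ✓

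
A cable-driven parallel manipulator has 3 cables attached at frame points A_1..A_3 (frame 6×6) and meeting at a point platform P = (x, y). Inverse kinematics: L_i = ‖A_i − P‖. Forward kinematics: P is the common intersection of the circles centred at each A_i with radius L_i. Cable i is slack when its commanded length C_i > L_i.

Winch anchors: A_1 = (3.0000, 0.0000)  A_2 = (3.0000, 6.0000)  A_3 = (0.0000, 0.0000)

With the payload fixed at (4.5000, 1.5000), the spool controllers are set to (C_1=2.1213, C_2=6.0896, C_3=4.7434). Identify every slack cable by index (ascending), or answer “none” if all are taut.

2

cable 1: L_1 = ‖A_1−P‖ = 2.1213;  C_1 = 2.1213 → taut
cable 2: L_2 = ‖A_2−P‖ = 4.7434;  C_2 = 6.0896 → slack
cable 3: L_3 = ‖A_3−P‖ = 4.7434;  C_3 = 4.7434 → taut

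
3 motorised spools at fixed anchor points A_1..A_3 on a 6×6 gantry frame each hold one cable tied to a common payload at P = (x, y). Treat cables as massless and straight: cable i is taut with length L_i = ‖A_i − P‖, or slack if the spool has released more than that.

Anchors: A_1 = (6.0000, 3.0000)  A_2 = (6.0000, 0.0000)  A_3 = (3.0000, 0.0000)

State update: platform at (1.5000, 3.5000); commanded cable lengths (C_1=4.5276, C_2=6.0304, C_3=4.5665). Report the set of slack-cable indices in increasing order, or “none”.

cable 1: √((4.5000)²+(-0.5000)²)=4.5277, C_1=4.5276: taut
cable 2: √((4.5000)²+(-3.5000)²)=5.7009, C_2=6.0304: slack
cable 3: √((1.5000)²+(-3.5000)²)=3.8079, C_3=4.5665: slack

2, 3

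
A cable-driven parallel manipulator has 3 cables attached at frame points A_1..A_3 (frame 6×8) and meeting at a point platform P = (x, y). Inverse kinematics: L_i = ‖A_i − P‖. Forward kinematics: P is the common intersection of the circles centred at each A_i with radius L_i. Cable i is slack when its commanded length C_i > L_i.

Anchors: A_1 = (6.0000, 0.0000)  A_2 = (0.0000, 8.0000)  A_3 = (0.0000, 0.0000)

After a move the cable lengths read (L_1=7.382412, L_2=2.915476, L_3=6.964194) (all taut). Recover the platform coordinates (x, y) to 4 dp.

each cable: (A_i−P)·(A_i−P) = L_i²; let c_i = ‖A_i‖²−L_i²
c_1 = 36.0000+0.0000−54.5000 = -18.5000
row 1: 12.0000x − 16.0000y = -74.0000  (c_2=55.5000)
row 2: 12.0000x + 0.0000y = 30.0000  (c_3=-48.5000)
Cramer on rows 1–2 → x = 2.5000, y = 6.5000

(2.5000, 6.5000)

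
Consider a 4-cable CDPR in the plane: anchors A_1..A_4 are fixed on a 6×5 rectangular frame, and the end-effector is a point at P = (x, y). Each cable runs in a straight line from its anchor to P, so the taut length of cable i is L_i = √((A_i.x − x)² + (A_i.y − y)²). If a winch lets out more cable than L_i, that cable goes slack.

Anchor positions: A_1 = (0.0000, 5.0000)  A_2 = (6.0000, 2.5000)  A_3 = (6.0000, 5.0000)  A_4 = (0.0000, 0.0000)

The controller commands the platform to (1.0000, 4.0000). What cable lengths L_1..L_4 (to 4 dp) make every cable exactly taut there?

(1.4142, 5.2202, 5.0990, 4.1231)

cable 1: Δx=-1.0000, Δy=1.0000; L_1 = √(Δx²+Δy²) = 1.4142
cable 2: Δx=5.0000, Δy=-1.5000; L_2 = √(Δx²+Δy²) = 5.2202
cable 3: Δx=5.0000, Δy=1.0000; L_3 = √(Δx²+Δy²) = 5.0990
cable 4: Δx=-1.0000, Δy=-4.0000; L_4 = √(Δx²+Δy²) = 4.1231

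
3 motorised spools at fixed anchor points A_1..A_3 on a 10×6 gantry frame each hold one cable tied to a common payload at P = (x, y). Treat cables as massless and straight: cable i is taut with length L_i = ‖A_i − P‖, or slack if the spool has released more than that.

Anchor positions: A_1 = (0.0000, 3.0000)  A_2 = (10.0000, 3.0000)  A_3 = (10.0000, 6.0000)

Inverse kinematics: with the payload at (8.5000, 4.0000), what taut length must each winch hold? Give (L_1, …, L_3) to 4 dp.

L_1: Δ = A_1−P = (-8.5000, -1.0000) → ‖Δ‖ = √73.2500 = 8.5586
L_2: Δ = A_2−P = (1.5000, -1.0000) → ‖Δ‖ = √3.2500 = 1.8028
L_3: Δ = A_3−P = (1.5000, 2.0000) → ‖Δ‖ = √6.2500 = 2.5000

(8.5586, 1.8028, 2.5000)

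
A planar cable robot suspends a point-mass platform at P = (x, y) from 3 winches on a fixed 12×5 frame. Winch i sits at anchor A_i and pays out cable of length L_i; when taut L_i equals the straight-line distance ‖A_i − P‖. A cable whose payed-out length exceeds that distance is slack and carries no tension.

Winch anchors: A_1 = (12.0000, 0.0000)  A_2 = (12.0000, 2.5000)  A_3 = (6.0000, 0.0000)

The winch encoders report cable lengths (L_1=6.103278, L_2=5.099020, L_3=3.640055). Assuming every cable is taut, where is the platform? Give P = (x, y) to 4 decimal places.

(7.0000, 3.5000)

expand ‖A_i−P‖²=L_i² and subtract eq 1 (k_i ≔ ‖A_i‖²−L_i²)
k_1 = 144.0000+0.0000−37.2500 = 106.7500
eq1−eq2 → [0.0000  -5.0000]·P = -17.5000
eq1−eq3 → [12.0000  0.0000]·P = 84.0000
2×2 solve → P = (7.0000, 3.5000)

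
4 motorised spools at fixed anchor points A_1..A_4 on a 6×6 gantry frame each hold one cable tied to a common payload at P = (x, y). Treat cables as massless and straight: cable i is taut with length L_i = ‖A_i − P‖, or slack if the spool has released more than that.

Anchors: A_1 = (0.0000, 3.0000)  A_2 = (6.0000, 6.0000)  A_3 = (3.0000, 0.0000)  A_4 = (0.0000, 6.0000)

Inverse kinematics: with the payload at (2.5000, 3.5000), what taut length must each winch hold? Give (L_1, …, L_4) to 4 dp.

L_1 = √((0.0000−2.5000)² + (3.0000−3.5000)²) = 2.5495
L_2 = √((6.0000−2.5000)² + (6.0000−3.5000)²) = 4.3012
L_3 = √((3.0000−2.5000)² + (0.0000−3.5000)²) = 3.5355
L_4 = √((0.0000−2.5000)² + (6.0000−3.5000)²) = 3.5355

(2.5495, 4.3012, 3.5355, 3.5355)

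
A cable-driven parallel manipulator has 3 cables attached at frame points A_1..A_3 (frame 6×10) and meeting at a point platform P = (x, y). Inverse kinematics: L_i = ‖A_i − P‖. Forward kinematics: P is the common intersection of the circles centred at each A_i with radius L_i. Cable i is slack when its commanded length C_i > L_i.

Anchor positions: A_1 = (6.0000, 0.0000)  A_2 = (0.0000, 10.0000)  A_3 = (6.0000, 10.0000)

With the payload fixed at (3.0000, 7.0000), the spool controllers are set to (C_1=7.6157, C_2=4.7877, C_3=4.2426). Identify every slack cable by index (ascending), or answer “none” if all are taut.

cable 1: L_1 = ‖A_1−P‖ = 7.6158;  C_1 = 7.6157 → taut
cable 2: L_2 = ‖A_2−P‖ = 4.2426;  C_2 = 4.7877 → slack
cable 3: L_3 = ‖A_3−P‖ = 4.2426;  C_3 = 4.2426 → taut

2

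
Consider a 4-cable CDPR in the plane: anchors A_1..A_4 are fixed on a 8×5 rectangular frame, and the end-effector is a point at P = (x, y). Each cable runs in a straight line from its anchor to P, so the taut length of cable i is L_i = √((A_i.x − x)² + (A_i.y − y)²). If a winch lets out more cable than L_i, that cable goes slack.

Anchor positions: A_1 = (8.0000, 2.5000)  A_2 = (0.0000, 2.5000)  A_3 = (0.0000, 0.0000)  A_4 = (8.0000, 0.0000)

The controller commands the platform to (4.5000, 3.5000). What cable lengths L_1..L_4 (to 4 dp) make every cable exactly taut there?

L_1: Δ = A_1−P = (3.5000, -1.0000) → ‖Δ‖ = √13.2500 = 3.6401
L_2: Δ = A_2−P = (-4.5000, -1.0000) → ‖Δ‖ = √21.2500 = 4.6098
L_3: Δ = A_3−P = (-4.5000, -3.5000) → ‖Δ‖ = √32.5000 = 5.7009
L_4: Δ = A_4−P = (3.5000, -3.5000) → ‖Δ‖ = √24.5000 = 4.9497

(3.6401, 4.6098, 5.7009, 4.9497)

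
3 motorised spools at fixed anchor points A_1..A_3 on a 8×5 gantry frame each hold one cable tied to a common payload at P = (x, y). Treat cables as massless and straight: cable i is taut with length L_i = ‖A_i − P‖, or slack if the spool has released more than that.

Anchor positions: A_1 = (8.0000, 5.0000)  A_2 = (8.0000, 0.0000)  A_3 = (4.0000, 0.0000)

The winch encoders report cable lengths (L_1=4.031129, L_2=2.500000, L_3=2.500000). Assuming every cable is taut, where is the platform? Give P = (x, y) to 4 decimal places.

(6.0000, 1.5000)

expand ‖A_i−P‖²=L_i² and subtract eq 1 (c_i ≔ ‖A_i‖²−L_i²)
c_1 = 64.0000+25.0000−16.2500 = 72.7500
eq1−eq2 → [0.0000  10.0000]·P = 15.0000
eq1−eq3 → [8.0000  10.0000]·P = 63.0000
2×2 solve → P = (6.0000, 1.5000)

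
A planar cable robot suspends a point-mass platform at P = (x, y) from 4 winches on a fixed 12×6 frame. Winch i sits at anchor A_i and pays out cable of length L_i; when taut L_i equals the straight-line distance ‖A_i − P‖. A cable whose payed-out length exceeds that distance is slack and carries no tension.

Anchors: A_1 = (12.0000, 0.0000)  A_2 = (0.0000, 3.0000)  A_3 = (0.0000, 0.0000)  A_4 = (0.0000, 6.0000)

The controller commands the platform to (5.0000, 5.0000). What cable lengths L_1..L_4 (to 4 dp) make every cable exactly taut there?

L_1: Δ = A_1−P = (7.0000, -5.0000) → ‖Δ‖ = √74.0000 = 8.6023
L_2: Δ = A_2−P = (-5.0000, -2.0000) → ‖Δ‖ = √29.0000 = 5.3852
L_3: Δ = A_3−P = (-5.0000, -5.0000) → ‖Δ‖ = √50.0000 = 7.0711
L_4: Δ = A_4−P = (-5.0000, 1.0000) → ‖Δ‖ = √26.0000 = 5.0990

(8.6023, 5.3852, 7.0711, 5.0990)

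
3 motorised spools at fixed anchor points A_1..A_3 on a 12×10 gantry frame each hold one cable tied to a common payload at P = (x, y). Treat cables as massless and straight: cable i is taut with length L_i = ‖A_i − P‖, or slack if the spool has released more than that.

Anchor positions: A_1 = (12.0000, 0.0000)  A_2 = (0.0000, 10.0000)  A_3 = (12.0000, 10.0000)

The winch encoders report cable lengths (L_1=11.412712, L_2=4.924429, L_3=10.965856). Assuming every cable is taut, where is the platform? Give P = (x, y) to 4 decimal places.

each cable: (A_i−P)·(A_i−P) = L_i²; let q_i = ‖A_i‖²−L_i²
q_1 = 144.0000+0.0000−130.2500 = 13.7500
row 1: 24.0000x − 20.0000y = -62.0000  (q_2=75.7500)
row 2: 0.0000x − 20.0000y = -110.0000  (q_3=123.7500)
Cramer on rows 1–2 → x = 2.0000, y = 5.5000

(2.0000, 5.5000)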